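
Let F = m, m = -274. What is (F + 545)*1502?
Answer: 407042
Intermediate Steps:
F = -274
(F + 545)*1502 = (-274 + 545)*1502 = 271*1502 = 407042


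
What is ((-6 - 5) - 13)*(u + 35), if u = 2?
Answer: -888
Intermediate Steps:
((-6 - 5) - 13)*(u + 35) = ((-6 - 5) - 13)*(2 + 35) = (-11 - 13)*37 = -24*37 = -888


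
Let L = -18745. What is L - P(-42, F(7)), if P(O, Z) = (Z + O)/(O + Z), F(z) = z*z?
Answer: -18746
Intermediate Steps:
F(z) = z**2
P(O, Z) = 1 (P(O, Z) = (O + Z)/(O + Z) = 1)
L - P(-42, F(7)) = -18745 - 1*1 = -18745 - 1 = -18746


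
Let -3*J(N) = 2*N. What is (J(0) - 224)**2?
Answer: 50176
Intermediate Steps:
J(N) = -2*N/3
(J(0) - 224)**2 = (-2/3*0 - 224)**2 = (0 - 224)**2 = (-224)**2 = 50176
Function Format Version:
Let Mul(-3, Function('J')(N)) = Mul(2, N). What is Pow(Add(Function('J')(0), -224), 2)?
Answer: 50176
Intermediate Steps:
Function('J')(N) = Mul(Rational(-2, 3), N) (Function('J')(N) = Mul(Rational(-1, 3), Mul(2, N)) = Mul(Rational(-2, 3), N))
Pow(Add(Function('J')(0), -224), 2) = Pow(Add(Mul(Rational(-2, 3), 0), -224), 2) = Pow(Add(0, -224), 2) = Pow(-224, 2) = 50176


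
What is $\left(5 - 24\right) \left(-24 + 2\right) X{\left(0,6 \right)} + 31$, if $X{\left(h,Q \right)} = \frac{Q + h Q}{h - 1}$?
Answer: $-2477$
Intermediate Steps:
$X{\left(h,Q \right)} = \frac{Q + Q h}{-1 + h}$
$\left(5 - 24\right) \left(-24 + 2\right) X{\left(0,6 \right)} + 31 = \left(5 - 24\right) \left(-24 + 2\right) \frac{6 \left(1 + 0\right)}{-1 + 0} + 31 = \left(-19\right) \left(-22\right) 6 \frac{1}{-1} \cdot 1 + 31 = 418 \cdot 6 \left(-1\right) 1 + 31 = 418 \left(-6\right) + 31 = -2508 + 31 = -2477$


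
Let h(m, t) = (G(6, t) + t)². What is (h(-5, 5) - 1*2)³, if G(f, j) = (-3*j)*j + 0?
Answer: 117504998792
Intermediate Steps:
G(f, j) = -3*j² (G(f, j) = -3*j² + 0 = -3*j²)
h(m, t) = (t - 3*t²)² (h(m, t) = (-3*t² + t)² = (t - 3*t²)²)
(h(-5, 5) - 1*2)³ = (5²*(-1 + 3*5)² - 1*2)³ = (25*(-1 + 15)² - 2)³ = (25*14² - 2)³ = (25*196 - 2)³ = (4900 - 2)³ = 4898³ = 117504998792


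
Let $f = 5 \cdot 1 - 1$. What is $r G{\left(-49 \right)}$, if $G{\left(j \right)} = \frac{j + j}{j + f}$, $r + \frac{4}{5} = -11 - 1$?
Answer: $- \frac{6272}{225} \approx -27.876$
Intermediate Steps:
$f = 4$ ($f = 5 - 1 = 4$)
$r = - \frac{64}{5}$ ($r = - \frac{4}{5} - 12 = - \frac{64}{5} \approx -12.8$)
$G{\left(j \right)} = \frac{2 j}{4 + j}$ ($G{\left(j \right)} = \frac{j + j}{j + 4} = \frac{2 j}{4 + j}$)
$r G{\left(-49 \right)} = - \frac{64 \cdot 2 \left(-49\right) \frac{1}{4 - 49}}{5} = - \frac{64 \cdot 2 \left(-49\right) \frac{1}{-45}}{5} = - \frac{64 \cdot 2 \left(-49\right) \left(- \frac{1}{45}\right)}{5} = \left(- \frac{64}{5}\right) \frac{98}{45} = - \frac{6272}{225}$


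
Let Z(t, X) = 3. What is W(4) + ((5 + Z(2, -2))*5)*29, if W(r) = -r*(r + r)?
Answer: 1128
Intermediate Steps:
W(r) = -2*r² (W(r) = -r*2*r = -2*r²)
W(4) + ((5 + Z(2, -2))*5)*29 = -2*4² + ((5 + 3)*5)*29 = -2*16 + (8*5)*29 = -32 + 40*29 = -32 + 1160 = 1128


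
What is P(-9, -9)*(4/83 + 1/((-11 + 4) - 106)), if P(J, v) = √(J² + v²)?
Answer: 3321*√2/9379 ≈ 0.50076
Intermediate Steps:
P(-9, -9)*(4/83 + 1/((-11 + 4) - 106)) = √((-9)² + (-9)²)*(4/83 + 1/((-11 + 4) - 106)) = √(81 + 81)*(4*(1/83) + 1/(-7 - 106)) = √162*(4/83 + 1/(-113)) = (9*√2)*(4/83 - 1/113) = (9*√2)*(369/9379) = 3321*√2/9379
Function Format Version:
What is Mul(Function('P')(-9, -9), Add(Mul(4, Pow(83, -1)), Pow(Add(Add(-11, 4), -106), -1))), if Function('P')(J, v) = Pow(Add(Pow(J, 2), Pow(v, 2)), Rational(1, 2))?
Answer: Mul(Rational(3321, 9379), Pow(2, Rational(1, 2))) ≈ 0.50076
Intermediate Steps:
Mul(Function('P')(-9, -9), Add(Mul(4, Pow(83, -1)), Pow(Add(Add(-11, 4), -106), -1))) = Mul(Pow(Add(Pow(-9, 2), Pow(-9, 2)), Rational(1, 2)), Add(Mul(4, Pow(83, -1)), Pow(Add(Add(-11, 4), -106), -1))) = Mul(Pow(Add(81, 81), Rational(1, 2)), Add(Mul(4, Rational(1, 83)), Pow(Add(-7, -106), -1))) = Mul(Pow(162, Rational(1, 2)), Add(Rational(4, 83), Pow(-113, -1))) = Mul(Mul(9, Pow(2, Rational(1, 2))), Add(Rational(4, 83), Rational(-1, 113))) = Mul(Mul(9, Pow(2, Rational(1, 2))), Rational(369, 9379)) = Mul(Rational(3321, 9379), Pow(2, Rational(1, 2)))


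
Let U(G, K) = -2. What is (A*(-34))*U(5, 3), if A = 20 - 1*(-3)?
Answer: 1564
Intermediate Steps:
A = 23 (A = 20 + 3 = 23)
(A*(-34))*U(5, 3) = (23*(-34))*(-2) = -782*(-2) = 1564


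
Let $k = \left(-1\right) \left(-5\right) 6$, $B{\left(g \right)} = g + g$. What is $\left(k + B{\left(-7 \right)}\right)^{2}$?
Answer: $256$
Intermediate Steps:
$B{\left(g \right)} = 2 g$
$k = 30$ ($k = 5 \cdot 6 = 30$)
$\left(k + B{\left(-7 \right)}\right)^{2} = \left(30 + 2 \left(-7\right)\right)^{2} = \left(30 - 14\right)^{2} = 16^{2} = 256$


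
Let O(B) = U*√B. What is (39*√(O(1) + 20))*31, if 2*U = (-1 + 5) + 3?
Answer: 1209*√94/2 ≈ 5860.8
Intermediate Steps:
U = 7/2 (U = ((-1 + 5) + 3)/2 = (4 + 3)/2 = (½)*7 = 7/2 ≈ 3.5000)
O(B) = 7*√B/2
(39*√(O(1) + 20))*31 = (39*√(7*√1/2 + 20))*31 = (39*√((7/2)*1 + 20))*31 = (39*√(7/2 + 20))*31 = (39*√(47/2))*31 = (39*(√94/2))*31 = (39*√94/2)*31 = 1209*√94/2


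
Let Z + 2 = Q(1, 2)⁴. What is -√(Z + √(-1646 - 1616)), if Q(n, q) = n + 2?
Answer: -√(79 + I*√3262) ≈ -9.3937 - 3.04*I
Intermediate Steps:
Q(n, q) = 2 + n
Z = 79 (Z = -2 + (2 + 1)⁴ = -2 + 3⁴ = -2 + 81 = 79)
-√(Z + √(-1646 - 1616)) = -√(79 + √(-1646 - 1616)) = -√(79 + √(-3262)) = -√(79 + I*√3262)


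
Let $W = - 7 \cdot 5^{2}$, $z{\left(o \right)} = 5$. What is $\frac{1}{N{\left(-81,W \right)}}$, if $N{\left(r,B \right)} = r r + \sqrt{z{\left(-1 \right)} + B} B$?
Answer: $\frac{6561}{48252971} + \frac{175 i \sqrt{170}}{48252971} \approx 0.00013597 + 4.7287 \cdot 10^{-5} i$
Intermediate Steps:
$W = -175$ ($W = \left(-7\right) 25 = -175$)
$N{\left(r,B \right)} = r^{2} + B \sqrt{5 + B}$ ($N{\left(r,B \right)} = r r + \sqrt{5 + B} B = r^{2} + B \sqrt{5 + B}$)
$\frac{1}{N{\left(-81,W \right)}} = \frac{1}{\left(-81\right)^{2} - 175 \sqrt{5 - 175}} = \frac{1}{6561 - 175 \sqrt{-170}} = \frac{1}{6561 - 175 i \sqrt{170}}$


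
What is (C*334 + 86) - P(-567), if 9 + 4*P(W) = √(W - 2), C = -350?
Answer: -467247/4 - I*√569/4 ≈ -1.1681e+5 - 5.9634*I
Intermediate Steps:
P(W) = -9/4 + √(-2 + W)/4 (P(W) = -9/4 + √(W - 2)/4 = -9/4 + √(-2 + W)/4)
(C*334 + 86) - P(-567) = (-350*334 + 86) - (-9/4 + √(-2 - 567)/4) = (-116900 + 86) - (-9/4 + √(-569)/4) = -116814 - (-9/4 + (I*√569)/4) = -116814 - (-9/4 + I*√569/4) = -116814 + (9/4 - I*√569/4) = -467247/4 - I*√569/4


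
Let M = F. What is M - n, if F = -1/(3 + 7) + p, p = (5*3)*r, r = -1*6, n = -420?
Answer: 3299/10 ≈ 329.90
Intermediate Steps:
r = -6
p = -90 (p = (5*3)*(-6) = 15*(-6) = -90)
F = -901/10 (F = -1/(3 + 7) - 90 = -1/10 - 90 = -901/10 ≈ -90.100)
M = -901/10 ≈ -90.100
M - n = -901/10 - 1*(-420) = -901/10 + 420 = 3299/10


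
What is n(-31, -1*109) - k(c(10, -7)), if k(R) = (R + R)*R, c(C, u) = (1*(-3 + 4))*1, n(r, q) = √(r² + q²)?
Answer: -2 + √12842 ≈ 111.32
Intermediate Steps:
n(r, q) = √(q² + r²)
c(C, u) = 1 (c(C, u) = (1*1)*1 = 1*1 = 1)
k(R) = 2*R² (k(R) = (2*R)*R = 2*R²)
n(-31, -1*109) - k(c(10, -7)) = √((-1*109)² + (-31)²) - 2*1² = √((-109)² + 961) - 2 = √(11881 + 961) - 1*2 = √12842 - 2 = -2 + √12842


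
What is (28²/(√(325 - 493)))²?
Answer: -10976/3 ≈ -3658.7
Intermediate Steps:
(28²/(√(325 - 493)))² = (784/(√(-168)))² = (784/((2*I*√42)))² = (784*(-I*√42/84))² = (-28*I*√42/3)² = -10976/3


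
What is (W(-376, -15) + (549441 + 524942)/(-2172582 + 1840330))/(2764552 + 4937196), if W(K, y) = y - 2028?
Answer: -679865219/2558921176496 ≈ -0.00026568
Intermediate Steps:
W(K, y) = -2028 + y
(W(-376, -15) + (549441 + 524942)/(-2172582 + 1840330))/(2764552 + 4937196) = ((-2028 - 15) + (549441 + 524942)/(-2172582 + 1840330))/(2764552 + 4937196) = (-2043 + 1074383/(-332252))/7701748 = (-2043 + 1074383*(-1/332252))*(1/7701748) = (-2043 - 1074383/332252)*(1/7701748) = -679865219/332252*1/7701748 = -679865219/2558921176496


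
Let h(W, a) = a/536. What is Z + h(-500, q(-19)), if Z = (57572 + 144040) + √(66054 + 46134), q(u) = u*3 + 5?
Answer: 27015995/134 + 2*√28047 ≈ 2.0195e+5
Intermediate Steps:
q(u) = 5 + 3*u (q(u) = 3*u + 5 = 5 + 3*u)
h(W, a) = a/536 (h(W, a) = a*(1/536) = a/536)
Z = 201612 + 2*√28047 (Z = 201612 + √112188 = 201612 + 2*√28047 ≈ 2.0195e+5)
Z + h(-500, q(-19)) = (201612 + 2*√28047) + (5 + 3*(-19))/536 = (201612 + 2*√28047) + (5 - 57)/536 = (201612 + 2*√28047) + (1/536)*(-52) = (201612 + 2*√28047) - 13/134 = 27015995/134 + 2*√28047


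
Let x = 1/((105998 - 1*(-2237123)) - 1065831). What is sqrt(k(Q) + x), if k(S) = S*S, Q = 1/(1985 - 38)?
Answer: sqrt(6473432171710)/2486883630 ≈ 0.0010231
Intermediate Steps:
x = 1/1277290 (x = 1/((105998 + 2237123) - 1065831) = 1/(2343121 - 1065831) = 1/1277290 ≈ 7.8291e-7)
Q = 1/1947 ≈ 0.00051361
k(S) = S**2
sqrt(k(Q) + x) = sqrt((1/1947)**2 + 1/1277290) = sqrt(1/3790809 + 1/1277290) = sqrt(5068099/4841962427610) = sqrt(6473432171710)/2486883630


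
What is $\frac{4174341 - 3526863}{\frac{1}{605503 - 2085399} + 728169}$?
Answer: $\frac{958200102288}{1077614390423} \approx 0.88919$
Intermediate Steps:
$\frac{4174341 - 3526863}{\frac{1}{605503 - 2085399} + 728169} = \frac{647478}{\frac{1}{-1479896} + 728169} = \frac{647478}{- \frac{1}{1479896} + 728169} = \frac{647478}{\frac{1077614390423}{1479896}} = 647478 \cdot \frac{1479896}{1077614390423} = \frac{958200102288}{1077614390423}$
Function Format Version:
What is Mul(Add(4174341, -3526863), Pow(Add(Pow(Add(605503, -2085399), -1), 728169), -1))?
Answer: Rational(958200102288, 1077614390423) ≈ 0.88919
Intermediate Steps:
Mul(Add(4174341, -3526863), Pow(Add(Pow(Add(605503, -2085399), -1), 728169), -1)) = Mul(647478, Pow(Add(Pow(-1479896, -1), 728169), -1)) = Mul(647478, Pow(Add(Rational(-1, 1479896), 728169), -1)) = Mul(647478, Pow(Rational(1077614390423, 1479896), -1)) = Mul(647478, Rational(1479896, 1077614390423)) = Rational(958200102288, 1077614390423)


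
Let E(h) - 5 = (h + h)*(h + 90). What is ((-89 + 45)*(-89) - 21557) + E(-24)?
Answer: -20804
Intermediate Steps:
E(h) = 5 + 2*h*(90 + h) (E(h) = 5 + (h + h)*(h + 90) = 5 + (2*h)*(90 + h) = 5 + 2*h*(90 + h))
((-89 + 45)*(-89) - 21557) + E(-24) = ((-89 + 45)*(-89) - 21557) + (5 + 2*(-24)² + 180*(-24)) = (-44*(-89) - 21557) + (5 + 2*576 - 4320) = (3916 - 21557) + (5 + 1152 - 4320) = -17641 - 3163 = -20804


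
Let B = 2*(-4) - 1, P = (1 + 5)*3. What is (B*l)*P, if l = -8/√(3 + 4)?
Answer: 1296*√7/7 ≈ 489.84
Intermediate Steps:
P = 18 (P = 6*3 = 18)
B = -9 (B = -8 - 1 = -9)
l = -8*√7/7 ≈ -3.0237
(B*l)*P = -(-72)*√7/7*18 = (72*√7/7)*18 = 1296*√7/7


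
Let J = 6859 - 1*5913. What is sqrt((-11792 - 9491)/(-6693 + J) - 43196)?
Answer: 3*I*sqrt(158506173707)/5747 ≈ 207.83*I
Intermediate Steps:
J = 946 (J = 6859 - 5913 = 946)
sqrt((-11792 - 9491)/(-6693 + J) - 43196) = sqrt((-11792 - 9491)/(-6693 + 946) - 43196) = sqrt(-21283/(-5747) - 43196) = sqrt(-21283*(-1/5747) - 43196) = sqrt(21283/5747 - 43196) = sqrt(-248226129/5747) = 3*I*sqrt(158506173707)/5747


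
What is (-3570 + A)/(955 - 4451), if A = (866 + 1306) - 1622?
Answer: 755/874 ≈ 0.86384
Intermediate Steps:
A = 550 (A = 2172 - 1622 = 550)
(-3570 + A)/(955 - 4451) = (-3570 + 550)/(955 - 4451) = -3020/(-3496) = -3020*(-1/3496) = 755/874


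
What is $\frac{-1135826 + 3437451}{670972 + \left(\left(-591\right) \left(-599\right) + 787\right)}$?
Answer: $\frac{2301625}{1025768} \approx 2.2438$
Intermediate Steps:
$\frac{-1135826 + 3437451}{670972 + \left(\left(-591\right) \left(-599\right) + 787\right)} = \frac{2301625}{670972 + \left(354009 + 787\right)} = \frac{2301625}{670972 + 354796} = \frac{2301625}{1025768}$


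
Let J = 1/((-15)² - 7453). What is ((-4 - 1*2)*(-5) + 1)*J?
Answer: -31/7228 ≈ -0.0042889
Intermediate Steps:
J = -1/7228 (J = 1/(225 - 7453) = 1/(-7228) = -1/7228 ≈ -0.00013835)
((-4 - 1*2)*(-5) + 1)*J = ((-4 - 1*2)*(-5) + 1)*(-1/7228) = ((-4 - 2)*(-5) + 1)*(-1/7228) = (-6*(-5) + 1)*(-1/7228) = (30 + 1)*(-1/7228) = 31*(-1/7228) = -31/7228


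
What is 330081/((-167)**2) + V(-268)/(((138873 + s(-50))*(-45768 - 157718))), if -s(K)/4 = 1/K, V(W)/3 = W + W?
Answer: 116595863694350241/9851345660422829 ≈ 11.836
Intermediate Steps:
V(W) = 6*W (V(W) = 3*(W + W) = 3*(2*W) = 6*W)
s(K) = -4/K
330081/((-167)**2) + V(-268)/(((138873 + s(-50))*(-45768 - 157718))) = 330081/((-167)**2) + (6*(-268))/(((138873 - 4/(-50))*(-45768 - 157718))) = 330081/27889 - 1608*(-1/(203486*(138873 - 4*(-1/50)))) = 330081*(1/27889) - 1608*(-1/(203486*(138873 + 2/25))) = 330081/27889 - 1608/((3471827/25)*(-203486)) = 330081/27889 - 1608/(-706468188922/25) = 330081/27889 - 1608*(-25/706468188922) = 330081/27889 + 20100/353234094461 = 116595863694350241/9851345660422829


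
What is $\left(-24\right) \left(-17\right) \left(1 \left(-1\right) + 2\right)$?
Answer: $408$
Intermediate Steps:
$\left(-24\right) \left(-17\right) \left(1 \left(-1\right) + 2\right) = 408 \left(-1 + 2\right) = 408 \cdot 1 = 408$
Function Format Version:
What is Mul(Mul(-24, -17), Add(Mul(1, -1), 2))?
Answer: 408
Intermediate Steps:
Mul(Mul(-24, -17), Add(Mul(1, -1), 2)) = Mul(408, Add(-1, 2)) = Mul(408, 1) = 408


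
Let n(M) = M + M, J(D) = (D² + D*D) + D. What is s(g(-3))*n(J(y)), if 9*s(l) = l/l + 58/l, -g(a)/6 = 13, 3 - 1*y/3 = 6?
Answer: 340/39 ≈ 8.7179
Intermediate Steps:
y = -9 (y = 9 - 3*6 = 9 - 18 = -9)
g(a) = -78 (g(a) = -6*13 = -78)
J(D) = D + 2*D² (J(D) = (D² + D²) + D = 2*D² + D = D + 2*D²)
n(M) = 2*M
s(l) = ⅑ + 58/(9*l) (s(l) = (l/l + 58/l)/9 = (1 + 58/l)/9 = ⅑ + 58/(9*l))
s(g(-3))*n(J(y)) = ((⅑)*(58 - 78)/(-78))*(2*(-9*(1 + 2*(-9)))) = ((⅑)*(-1/78)*(-20))*(2*(-9*(1 - 18))) = 10*(2*(-9*(-17)))/351 = 10*(2*153)/351 = (10/351)*306 = 340/39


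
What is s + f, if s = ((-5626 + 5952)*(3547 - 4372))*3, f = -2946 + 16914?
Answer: -792882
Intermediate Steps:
f = 13968
s = -806850 (s = (326*(-825))*3 = -268950*3 = -806850)
s + f = -806850 + 13968 = -792882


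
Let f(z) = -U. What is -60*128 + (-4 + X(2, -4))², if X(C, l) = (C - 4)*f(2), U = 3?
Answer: -7676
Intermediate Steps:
f(z) = -3 (f(z) = -1*3 = -3)
X(C, l) = 12 - 3*C (X(C, l) = (C - 4)*(-3) = (-4 + C)*(-3) = 12 - 3*C)
-60*128 + (-4 + X(2, -4))² = -60*128 + (-4 + (12 - 3*2))² = -7680 + (-4 + (12 - 6))² = -7680 + (-4 + 6)² = -7680 + 2² = -7680 + 4 = -7676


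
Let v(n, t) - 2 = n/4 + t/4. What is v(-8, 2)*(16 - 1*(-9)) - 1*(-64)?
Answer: 153/2 ≈ 76.500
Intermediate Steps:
v(n, t) = 2 + n/4 + t/4 (v(n, t) = 2 + (n/4 + t/4) = 2 + n/4 + t/4)
v(-8, 2)*(16 - 1*(-9)) - 1*(-64) = (2 + (¼)*(-8) + (¼)*2)*(16 - 1*(-9)) - 1*(-64) = (2 - 2 + ½)*(16 + 9) + 64 = (½)*25 + 64 = 25/2 + 64 = 153/2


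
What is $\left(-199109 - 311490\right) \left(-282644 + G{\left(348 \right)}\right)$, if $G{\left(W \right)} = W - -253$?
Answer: $144010873757$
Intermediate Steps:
$G{\left(W \right)} = 253 + W$ ($G{\left(W \right)} = W + 253 = 253 + W$)
$\left(-199109 - 311490\right) \left(-282644 + G{\left(348 \right)}\right) = \left(-199109 - 311490\right) \left(-282644 + \left(253 + 348\right)\right) = - 510599 \left(-282644 + 601\right) = \left(-510599\right) \left(-282043\right) = 144010873757$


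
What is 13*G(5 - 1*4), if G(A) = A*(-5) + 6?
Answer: 13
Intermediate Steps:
G(A) = 6 - 5*A (G(A) = -5*A + 6 = 6 - 5*A)
13*G(5 - 1*4) = 13*(6 - 5*(5 - 1*4)) = 13*(6 - 5*(5 - 4)) = 13*(6 - 5*1) = 13*(6 - 5) = 13*1 = 13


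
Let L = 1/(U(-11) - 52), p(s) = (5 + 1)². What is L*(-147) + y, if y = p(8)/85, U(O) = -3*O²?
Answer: 5487/7055 ≈ 0.77775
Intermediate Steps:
p(s) = 36 (p(s) = 6² = 36)
y = 36/85 ≈ 0.42353
L = -1/415 (L = 1/(-3*(-11)² - 52) = 1/(-3*121 - 52) = 1/(-363 - 52) = 1/(-415) = -1/415 ≈ -0.0024096)
L*(-147) + y = -1/415*(-147) + 36/85 = 147/415 + 36/85 = 5487/7055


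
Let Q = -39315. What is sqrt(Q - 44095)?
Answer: I*sqrt(83410) ≈ 288.81*I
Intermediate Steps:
sqrt(Q - 44095) = sqrt(-39315 - 44095) = sqrt(-83410) = I*sqrt(83410)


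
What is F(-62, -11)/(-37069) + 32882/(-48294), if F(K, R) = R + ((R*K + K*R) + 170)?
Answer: -646227310/895105143 ≈ -0.72196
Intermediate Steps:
F(K, R) = 170 + R + 2*K*R (F(K, R) = R + ((K*R + K*R) + 170) = R + (2*K*R + 170) = R + (170 + 2*K*R) = 170 + R + 2*K*R)
F(-62, -11)/(-37069) + 32882/(-48294) = (170 - 11 + 2*(-62)*(-11))/(-37069) + 32882/(-48294) = (170 - 11 + 1364)*(-1/37069) + 32882*(-1/48294) = 1523*(-1/37069) - 16441/24147 = -1523/37069 - 16441/24147 = -646227310/895105143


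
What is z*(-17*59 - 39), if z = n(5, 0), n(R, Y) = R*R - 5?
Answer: -20840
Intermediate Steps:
n(R, Y) = -5 + R² (n(R, Y) = R² - 5 = -5 + R²)
z = 20 (z = -5 + 5² = -5 + 25 = 20)
z*(-17*59 - 39) = 20*(-17*59 - 39) = 20*(-1003 - 39) = 20*(-1042) = -20840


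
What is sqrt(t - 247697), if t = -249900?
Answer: I*sqrt(497597) ≈ 705.41*I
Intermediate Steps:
sqrt(t - 247697) = sqrt(-249900 - 247697) = sqrt(-497597) = I*sqrt(497597)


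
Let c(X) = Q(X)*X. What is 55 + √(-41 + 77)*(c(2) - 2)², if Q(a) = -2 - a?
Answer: 655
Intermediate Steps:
c(X) = X*(-2 - X) (c(X) = (-2 - X)*X = X*(-2 - X))
55 + √(-41 + 77)*(c(2) - 2)² = 55 + √(-41 + 77)*(-1*2*(2 + 2) - 2)² = 55 + √36*(-1*2*4 - 2)² = 55 + 6*(-8 - 2)² = 55 + 6*(-10)² = 55 + 6*100 = 55 + 600 = 655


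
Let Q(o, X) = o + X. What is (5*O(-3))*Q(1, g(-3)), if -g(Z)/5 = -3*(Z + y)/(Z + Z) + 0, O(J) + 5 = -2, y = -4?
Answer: -1295/2 ≈ -647.50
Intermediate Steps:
O(J) = -7 (O(J) = -5 - 2 = -7)
g(Z) = 15*(-4 + Z)/(2*Z) (g(Z) = -5*(-3*(Z - 4)/(Z + Z) + 0) = -5*(-3*(-4 + Z)/(2*Z) + 0) = -(-15)*(-4 + Z)/(2*Z) = 15*(-4 + Z)/(2*Z))
Q(o, X) = X + o
(5*O(-3))*Q(1, g(-3)) = (5*(-7))*((15/2 - 30/(-3)) + 1) = -35*((15/2 - 30*(-1/3)) + 1) = -35*((15/2 + 10) + 1) = -35*(35/2 + 1) = -35*37/2 = -1295/2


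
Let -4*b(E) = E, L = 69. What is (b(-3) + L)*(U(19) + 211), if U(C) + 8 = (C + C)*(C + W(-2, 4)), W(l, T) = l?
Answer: 236871/4 ≈ 59218.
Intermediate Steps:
b(E) = -E/4
U(C) = -8 + 2*C*(-2 + C) (U(C) = -8 + (C + C)*(C - 2) = -8 + (2*C)*(-2 + C) = -8 + 2*C*(-2 + C))
(b(-3) + L)*(U(19) + 211) = (-¼*(-3) + 69)*((-8 - 4*19 + 2*19²) + 211) = (¾ + 69)*((-8 - 76 + 2*361) + 211) = 279*((-8 - 76 + 722) + 211)/4 = 279*(638 + 211)/4 = (279/4)*849 = 236871/4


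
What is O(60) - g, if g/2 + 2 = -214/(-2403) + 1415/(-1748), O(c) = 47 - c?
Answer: -15875825/2100222 ≈ -7.5591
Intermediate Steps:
g = -11427061/2100222 (g = -4 + 2*(-214/(-2403) + 1415/(-1748)) = -4 + 2*(-214*(-1/2403) + 1415*(-1/1748)) = -4 + 2*(214/2403 - 1415/1748) = -4 + 2*(-3026173/4200444) = -4 - 3026173/2100222 = -11427061/2100222 ≈ -5.4409)
O(60) - g = (47 - 1*60) - 1*(-11427061/2100222) = (47 - 60) + 11427061/2100222 = -13 + 11427061/2100222 = -15875825/2100222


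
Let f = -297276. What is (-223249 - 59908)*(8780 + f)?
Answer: 81689661872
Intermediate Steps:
(-223249 - 59908)*(8780 + f) = (-223249 - 59908)*(8780 - 297276) = -283157*(-288496) = 81689661872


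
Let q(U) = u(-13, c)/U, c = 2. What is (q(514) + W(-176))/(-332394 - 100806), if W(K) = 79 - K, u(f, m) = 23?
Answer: -131093/222664800 ≈ -0.00058875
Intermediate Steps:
q(U) = 23/U
(q(514) + W(-176))/(-332394 - 100806) = (23/514 + (79 - 1*(-176)))/(-332394 - 100806) = (23*(1/514) + (79 + 176))/(-433200) = (23/514 + 255)*(-1/433200) = (131093/514)*(-1/433200) = -131093/222664800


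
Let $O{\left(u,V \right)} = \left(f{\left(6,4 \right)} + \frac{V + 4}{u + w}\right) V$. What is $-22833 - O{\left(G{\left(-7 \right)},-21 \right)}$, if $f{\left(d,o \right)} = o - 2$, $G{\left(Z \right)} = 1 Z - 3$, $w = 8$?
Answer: $- \frac{45225}{2} \approx -22613.0$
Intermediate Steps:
$G{\left(Z \right)} = -3 + Z$ ($G{\left(Z \right)} = Z - 3 = -3 + Z$)
$f{\left(d,o \right)} = -2 + o$
$O{\left(u,V \right)} = V \left(2 + \frac{4 + V}{8 + u}\right)$ ($O{\left(u,V \right)} = \left(\left(-2 + 4\right) + \frac{V + 4}{u + 8}\right) V = \left(2 + \frac{4 + V}{8 + u}\right) V = V \left(2 + \frac{4 + V}{8 + u}\right)$)
$-22833 - O{\left(G{\left(-7 \right)},-21 \right)} = -22833 - - \frac{21 \left(20 - 21 + 2 \left(-3 - 7\right)\right)}{8 - 10} = -22833 - - \frac{21 \left(20 - 21 + 2 \left(-10\right)\right)}{8 - 10} = -22833 - - \frac{21 \left(20 - 21 - 20\right)}{-2} = -22833 - \left(-21\right) \left(- \frac{1}{2}\right) \left(-21\right) = -22833 - - \frac{441}{2} = -22833 + \frac{441}{2} = - \frac{45225}{2}$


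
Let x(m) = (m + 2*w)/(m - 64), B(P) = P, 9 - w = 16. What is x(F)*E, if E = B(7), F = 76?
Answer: 217/6 ≈ 36.167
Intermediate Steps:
w = -7 (w = 9 - 1*16 = 9 - 16 = -7)
E = 7
x(m) = (-14 + m)/(-64 + m) (x(m) = (m + 2*(-7))/(m - 64) = (m - 14)/(-64 + m) = (-14 + m)/(-64 + m))
x(F)*E = ((-14 + 76)/(-64 + 76))*7 = (62/12)*7 = ((1/12)*62)*7 = (31/6)*7 = 217/6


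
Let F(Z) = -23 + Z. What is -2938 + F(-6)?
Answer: -2967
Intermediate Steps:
-2938 + F(-6) = -2938 + (-23 - 6) = -2938 - 29 = -2967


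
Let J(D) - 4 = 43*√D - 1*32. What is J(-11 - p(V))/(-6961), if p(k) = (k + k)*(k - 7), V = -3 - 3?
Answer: 28/6961 - 43*I*√167/6961 ≈ 0.0040224 - 0.079828*I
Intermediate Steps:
V = -6
p(k) = 2*k*(-7 + k) (p(k) = (2*k)*(-7 + k) = 2*k*(-7 + k))
J(D) = -28 + 43*√D (J(D) = 4 + (43*√D - 1*32) = 4 + (43*√D - 32) = 4 + (-32 + 43*√D) = -28 + 43*√D)
J(-11 - p(V))/(-6961) = (-28 + 43*√(-11 - 2*(-6)*(-7 - 6)))/(-6961) = (-28 + 43*√(-11 - 2*(-6)*(-13)))*(-1/6961) = (-28 + 43*√(-11 - 1*156))*(-1/6961) = (-28 + 43*√(-11 - 156))*(-1/6961) = (-28 + 43*√(-167))*(-1/6961) = (-28 + 43*(I*√167))*(-1/6961) = (-28 + 43*I*√167)*(-1/6961) = 28/6961 - 43*I*√167/6961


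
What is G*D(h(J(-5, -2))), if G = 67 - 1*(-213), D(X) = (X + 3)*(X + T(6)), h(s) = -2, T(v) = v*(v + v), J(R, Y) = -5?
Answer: 19600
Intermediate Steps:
T(v) = 2*v² (T(v) = v*(2*v) = 2*v²)
D(X) = (3 + X)*(72 + X) (D(X) = (X + 3)*(X + 2*6²) = (3 + X)*(X + 2*36) = (3 + X)*(X + 72) = (3 + X)*(72 + X))
G = 280 (G = 67 + 213 = 280)
G*D(h(J(-5, -2))) = 280*(216 + (-2)² + 75*(-2)) = 280*(216 + 4 - 150) = 280*70 = 19600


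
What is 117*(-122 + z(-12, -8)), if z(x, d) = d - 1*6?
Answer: -15912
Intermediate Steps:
z(x, d) = -6 + d (z(x, d) = d - 6 = -6 + d)
117*(-122 + z(-12, -8)) = 117*(-122 + (-6 - 8)) = 117*(-122 - 14) = 117*(-136) = -15912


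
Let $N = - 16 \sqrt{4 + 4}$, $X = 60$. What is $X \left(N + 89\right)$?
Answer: $5340 - 1920 \sqrt{2} \approx 2624.7$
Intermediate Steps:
$N = - 32 \sqrt{2}$ ($N = - 16 \sqrt{8} = - 16 \cdot 2 \sqrt{2} = - 32 \sqrt{2} \approx -45.255$)
$X \left(N + 89\right) = 60 \left(- 32 \sqrt{2} + 89\right) = 60 \left(89 - 32 \sqrt{2}\right) = 5340 - 1920 \sqrt{2}$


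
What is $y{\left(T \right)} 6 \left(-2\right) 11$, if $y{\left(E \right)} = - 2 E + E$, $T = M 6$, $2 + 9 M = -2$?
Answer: $-352$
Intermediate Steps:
$M = - \frac{4}{9}$ ($M = - \frac{2}{9} + \frac{1}{9} \left(-2\right) = - \frac{2}{9} - \frac{2}{9} = - \frac{4}{9} \approx -0.44444$)
$T = - \frac{8}{3}$ ($T = \left(- \frac{4}{9}\right) 6 = - \frac{8}{3} \approx -2.6667$)
$y{\left(E \right)} = - E$
$y{\left(T \right)} 6 \left(-2\right) 11 = \left(-1\right) \left(- \frac{8}{3}\right) 6 \left(-2\right) 11 = \frac{8 \left(\left(-12\right) 11\right)}{3} = \frac{8}{3} \left(-132\right) = -352$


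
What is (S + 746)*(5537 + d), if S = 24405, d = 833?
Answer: 160211870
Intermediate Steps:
(S + 746)*(5537 + d) = (24405 + 746)*(5537 + 833) = 25151*6370 = 160211870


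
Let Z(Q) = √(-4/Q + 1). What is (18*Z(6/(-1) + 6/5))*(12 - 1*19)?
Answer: -21*√66 ≈ -170.60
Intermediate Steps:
Z(Q) = √(1 - 4/Q)
(18*Z(6/(-1) + 6/5))*(12 - 1*19) = (18*√((-4 + (6/(-1) + 6/5))/(6/(-1) + 6/5)))*(12 - 1*19) = (18*√((-4 + (6*(-1) + 6*(⅕)))/(6*(-1) + 6*(⅕))))*(12 - 19) = (18*√((-4 + (-6 + 6/5))/(-6 + 6/5)))*(-7) = (18*√((-4 - 24/5)/(-24/5)))*(-7) = (18*√(-5/24*(-44/5)))*(-7) = (18*√(11/6))*(-7) = (18*(√66/6))*(-7) = (3*√66)*(-7) = -21*√66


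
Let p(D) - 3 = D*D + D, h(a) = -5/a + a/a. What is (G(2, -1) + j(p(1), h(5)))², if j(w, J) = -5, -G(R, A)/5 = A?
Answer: 0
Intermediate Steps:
G(R, A) = -5*A
h(a) = 1 - 5/a (h(a) = -5/a + 1 = 1 - 5/a)
p(D) = 3 + D + D² (p(D) = 3 + (D*D + D) = 3 + (D² + D) = 3 + (D + D²) = 3 + D + D²)
(G(2, -1) + j(p(1), h(5)))² = (-5*(-1) - 5)² = (5 - 5)² = 0² = 0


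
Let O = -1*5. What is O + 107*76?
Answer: 8127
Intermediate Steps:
O = -5
O + 107*76 = -5 + 107*76 = -5 + 8132 = 8127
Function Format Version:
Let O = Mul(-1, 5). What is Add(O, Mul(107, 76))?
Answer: 8127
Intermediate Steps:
O = -5
Add(O, Mul(107, 76)) = Add(-5, Mul(107, 76)) = Add(-5, 8132) = 8127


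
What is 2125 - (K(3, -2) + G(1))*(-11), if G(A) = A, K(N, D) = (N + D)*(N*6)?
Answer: 2334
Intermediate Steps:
K(N, D) = 6*N*(D + N) (K(N, D) = (D + N)*(6*N) = 6*N*(D + N))
2125 - (K(3, -2) + G(1))*(-11) = 2125 - (6*3*(-2 + 3) + 1)*(-11) = 2125 - (6*3*1 + 1)*(-11) = 2125 - (18 + 1)*(-11) = 2125 - 19*(-11) = 2125 - 1*(-209) = 2125 + 209 = 2334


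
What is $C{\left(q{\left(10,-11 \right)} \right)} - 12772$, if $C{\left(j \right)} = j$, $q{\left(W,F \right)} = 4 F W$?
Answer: $-13212$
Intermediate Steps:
$q{\left(W,F \right)} = 4 F W$
$C{\left(q{\left(10,-11 \right)} \right)} - 12772 = 4 \left(-11\right) 10 - 12772 = -440 - 12772 = -13212$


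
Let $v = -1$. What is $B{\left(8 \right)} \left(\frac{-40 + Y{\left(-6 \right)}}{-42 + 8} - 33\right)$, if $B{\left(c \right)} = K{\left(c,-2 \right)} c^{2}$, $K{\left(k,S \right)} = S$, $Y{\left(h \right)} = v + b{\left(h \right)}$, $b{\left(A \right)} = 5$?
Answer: $\frac{69504}{17} \approx 4088.5$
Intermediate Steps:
$Y{\left(h \right)} = 4$ ($Y{\left(h \right)} = -1 + 5 = 4$)
$B{\left(c \right)} = - 2 c^{2}$
$B{\left(8 \right)} \left(\frac{-40 + Y{\left(-6 \right)}}{-42 + 8} - 33\right) = - 2 \cdot 8^{2} \left(\frac{-40 + 4}{-42 + 8} - 33\right) = \left(-2\right) 64 \left(- \frac{36}{-34} - 33\right) = - 128 \left(\left(-36\right) \left(- \frac{1}{34}\right) - 33\right) = - 128 \left(\frac{18}{17} - 33\right) = \left(-128\right) \left(- \frac{543}{17}\right) = \frac{69504}{17}$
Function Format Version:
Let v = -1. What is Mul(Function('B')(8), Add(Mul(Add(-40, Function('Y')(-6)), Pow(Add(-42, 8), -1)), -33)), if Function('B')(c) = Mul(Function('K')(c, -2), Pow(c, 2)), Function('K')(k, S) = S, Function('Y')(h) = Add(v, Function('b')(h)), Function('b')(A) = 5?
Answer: Rational(69504, 17) ≈ 4088.5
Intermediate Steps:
Function('Y')(h) = 4 (Function('Y')(h) = Add(-1, 5) = 4)
Function('B')(c) = Mul(-2, Pow(c, 2))
Mul(Function('B')(8), Add(Mul(Add(-40, Function('Y')(-6)), Pow(Add(-42, 8), -1)), -33)) = Mul(Mul(-2, Pow(8, 2)), Add(Mul(Add(-40, 4), Pow(Add(-42, 8), -1)), -33)) = Mul(Mul(-2, 64), Add(Mul(-36, Pow(-34, -1)), -33)) = Mul(-128, Add(Mul(-36, Rational(-1, 34)), -33)) = Mul(-128, Add(Rational(18, 17), -33)) = Mul(-128, Rational(-543, 17)) = Rational(69504, 17)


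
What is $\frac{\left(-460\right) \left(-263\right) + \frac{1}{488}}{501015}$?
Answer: $\frac{59038241}{244495320} \approx 0.24147$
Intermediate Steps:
$\frac{\left(-460\right) \left(-263\right) + \frac{1}{488}}{501015} = \left(120980 + \frac{1}{488}\right) \frac{1}{501015} = \frac{59038241}{488} \cdot \frac{1}{501015} = \frac{59038241}{244495320}$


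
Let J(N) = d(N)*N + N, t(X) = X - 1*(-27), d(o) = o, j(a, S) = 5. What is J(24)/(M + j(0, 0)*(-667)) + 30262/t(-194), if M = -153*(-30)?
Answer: -7575722/41917 ≈ -180.73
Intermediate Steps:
t(X) = 27 + X (t(X) = X + 27 = 27 + X)
M = 4590
J(N) = N + N**2 (J(N) = N*N + N = N**2 + N = N + N**2)
J(24)/(M + j(0, 0)*(-667)) + 30262/t(-194) = (24*(1 + 24))/(4590 + 5*(-667)) + 30262/(27 - 194) = (24*25)/(4590 - 3335) + 30262/(-167) = 600/1255 + 30262*(-1/167) = 600*(1/1255) - 30262/167 = 120/251 - 30262/167 = -7575722/41917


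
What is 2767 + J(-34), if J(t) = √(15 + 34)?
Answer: 2774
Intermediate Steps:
J(t) = 7 (J(t) = √49 = 7)
2767 + J(-34) = 2767 + 7 = 2774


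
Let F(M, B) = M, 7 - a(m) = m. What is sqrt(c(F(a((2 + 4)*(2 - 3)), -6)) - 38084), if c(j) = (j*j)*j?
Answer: I*sqrt(35887) ≈ 189.44*I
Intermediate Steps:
a(m) = 7 - m
c(j) = j**3 (c(j) = j**2*j = j**3)
sqrt(c(F(a((2 + 4)*(2 - 3)), -6)) - 38084) = sqrt((7 - (2 + 4)*(2 - 3))**3 - 38084) = sqrt((7 - 6*(-1))**3 - 38084) = sqrt((7 - 1*(-6))**3 - 38084) = sqrt((7 + 6)**3 - 38084) = sqrt(13**3 - 38084) = sqrt(2197 - 38084) = sqrt(-35887) = I*sqrt(35887)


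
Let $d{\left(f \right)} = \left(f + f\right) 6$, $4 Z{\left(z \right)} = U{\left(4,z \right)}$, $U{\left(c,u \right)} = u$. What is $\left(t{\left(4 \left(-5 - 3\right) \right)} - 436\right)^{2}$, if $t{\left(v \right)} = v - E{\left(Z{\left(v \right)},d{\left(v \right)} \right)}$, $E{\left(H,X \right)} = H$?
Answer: $211600$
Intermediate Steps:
$Z{\left(z \right)} = \frac{z}{4}$
$d{\left(f \right)} = 12 f$ ($d{\left(f \right)} = 2 f 6 = 12 f$)
$t{\left(v \right)} = \frac{3 v}{4}$ ($t{\left(v \right)} = v - \frac{v}{4} = \frac{3 v}{4}$)
$\left(t{\left(4 \left(-5 - 3\right) \right)} - 436\right)^{2} = \left(\frac{3 \cdot 4 \left(-5 - 3\right)}{4} - 436\right)^{2} = \left(\frac{3 \cdot 4 \left(-8\right)}{4} - 436\right)^{2} = \left(\frac{3}{4} \left(-32\right) - 436\right)^{2} = \left(-24 - 436\right)^{2} = \left(-460\right)^{2} = 211600$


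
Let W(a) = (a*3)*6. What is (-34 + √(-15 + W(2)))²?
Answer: (34 - √21)² ≈ 865.38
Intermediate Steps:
W(a) = 18*a (W(a) = (3*a)*6 = 18*a)
(-34 + √(-15 + W(2)))² = (-34 + √(-15 + 18*2))² = (-34 + √(-15 + 36))² = (-34 + √21)²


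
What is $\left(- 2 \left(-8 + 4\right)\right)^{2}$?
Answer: $64$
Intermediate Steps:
$\left(- 2 \left(-8 + 4\right)\right)^{2} = \left(\left(-2\right) \left(-4\right)\right)^{2} = 8^{2} = 64$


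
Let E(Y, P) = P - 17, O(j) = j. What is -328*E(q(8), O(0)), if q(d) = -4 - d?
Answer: 5576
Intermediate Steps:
E(Y, P) = -17 + P
-328*E(q(8), O(0)) = -328*(-17 + 0) = -328*(-17) = 5576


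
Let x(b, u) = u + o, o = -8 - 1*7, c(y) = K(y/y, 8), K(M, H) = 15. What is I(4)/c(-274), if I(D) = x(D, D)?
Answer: -11/15 ≈ -0.73333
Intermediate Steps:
c(y) = 15
o = -15 (o = -8 - 7 = -15)
x(b, u) = -15 + u (x(b, u) = u - 15 = -15 + u)
I(D) = -15 + D
I(4)/c(-274) = (-15 + 4)/15 = -11*1/15 = -11/15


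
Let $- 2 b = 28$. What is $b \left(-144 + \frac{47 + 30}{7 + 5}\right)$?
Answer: $\frac{11557}{6} \approx 1926.2$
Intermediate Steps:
$b = -14$ ($b = \left(- \frac{1}{2}\right) 28 = -14$)
$b \left(-144 + \frac{47 + 30}{7 + 5}\right) = - 14 \left(-144 + \frac{47 + 30}{7 + 5}\right) = - 14 \left(-144 + \frac{77}{12}\right) = \left(-14\right) \left(- \frac{1651}{12}\right) = \frac{11557}{6}$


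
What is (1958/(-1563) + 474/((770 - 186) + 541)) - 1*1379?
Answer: -89861519/65125 ≈ -1379.8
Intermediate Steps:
(1958/(-1563) + 474/((770 - 186) + 541)) - 1*1379 = (1958*(-1/1563) + 474/(584 + 541)) - 1379 = (-1958/1563 + 474/1125) - 1379 = (-1958/1563 + 474*(1/1125)) - 1379 = (-1958/1563 + 158/375) - 1379 = -54144/65125 - 1379 = -89861519/65125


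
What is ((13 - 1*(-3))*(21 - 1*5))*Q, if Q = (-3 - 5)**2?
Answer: 16384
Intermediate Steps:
Q = 64 (Q = (-8)**2 = 64)
((13 - 1*(-3))*(21 - 1*5))*Q = ((13 - 1*(-3))*(21 - 1*5))*64 = ((13 + 3)*(21 - 5))*64 = (16*16)*64 = 256*64 = 16384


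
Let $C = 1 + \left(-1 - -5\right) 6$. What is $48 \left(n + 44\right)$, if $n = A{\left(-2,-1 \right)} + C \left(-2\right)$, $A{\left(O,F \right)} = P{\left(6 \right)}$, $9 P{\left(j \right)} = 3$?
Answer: $-272$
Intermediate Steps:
$P{\left(j \right)} = \frac{1}{3}$ ($P{\left(j \right)} = \frac{1}{9} \cdot 3 = \frac{1}{3}$)
$A{\left(O,F \right)} = \frac{1}{3}$
$C = 25$ ($C = 1 + \left(-1 + 5\right) 6 = 1 + 4 \cdot 6 = 1 + 24 = 25$)
$n = - \frac{149}{3}$ ($n = \frac{1}{3} + 25 \left(-2\right) = \frac{1}{3} - 50 = - \frac{149}{3} \approx -49.667$)
$48 \left(n + 44\right) = 48 \left(- \frac{149}{3} + 44\right) = 48 \left(- \frac{17}{3}\right) = -272$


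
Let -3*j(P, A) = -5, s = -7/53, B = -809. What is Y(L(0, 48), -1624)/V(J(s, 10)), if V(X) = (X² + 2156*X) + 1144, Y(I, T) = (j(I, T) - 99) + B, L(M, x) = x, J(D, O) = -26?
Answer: 2719/162708 ≈ 0.016711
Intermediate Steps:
s = -7/53 (s = -7*1/53 = -7/53 ≈ -0.13208)
j(P, A) = 5/3 (j(P, A) = -⅓*(-5) = 5/3)
Y(I, T) = -2719/3 (Y(I, T) = (5/3 - 99) - 809 = -292/3 - 809 = -2719/3)
V(X) = 1144 + X² + 2156*X
Y(L(0, 48), -1624)/V(J(s, 10)) = -2719/(3*(1144 + (-26)² + 2156*(-26))) = -2719/(3*(1144 + 676 - 56056)) = -2719/3/(-54236) = -2719/3*(-1/54236) = 2719/162708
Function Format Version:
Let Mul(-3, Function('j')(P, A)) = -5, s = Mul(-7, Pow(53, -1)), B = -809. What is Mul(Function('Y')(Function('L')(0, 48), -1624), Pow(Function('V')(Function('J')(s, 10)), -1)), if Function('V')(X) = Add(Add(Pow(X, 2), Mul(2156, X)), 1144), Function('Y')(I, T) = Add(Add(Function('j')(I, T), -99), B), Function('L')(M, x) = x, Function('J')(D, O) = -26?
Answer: Rational(2719, 162708) ≈ 0.016711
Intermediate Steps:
s = Rational(-7, 53) (s = Mul(-7, Rational(1, 53)) = Rational(-7, 53) ≈ -0.13208)
Function('j')(P, A) = Rational(5, 3) (Function('j')(P, A) = Mul(Rational(-1, 3), -5) = Rational(5, 3))
Function('Y')(I, T) = Rational(-2719, 3) (Function('Y')(I, T) = Add(Add(Rational(5, 3), -99), -809) = Add(Rational(-292, 3), -809) = Rational(-2719, 3))
Function('V')(X) = Add(1144, Pow(X, 2), Mul(2156, X))
Mul(Function('Y')(Function('L')(0, 48), -1624), Pow(Function('V')(Function('J')(s, 10)), -1)) = Mul(Rational(-2719, 3), Pow(Add(1144, Pow(-26, 2), Mul(2156, -26)), -1)) = Mul(Rational(-2719, 3), Pow(Add(1144, 676, -56056), -1)) = Mul(Rational(-2719, 3), Pow(-54236, -1)) = Mul(Rational(-2719, 3), Rational(-1, 54236)) = Rational(2719, 162708)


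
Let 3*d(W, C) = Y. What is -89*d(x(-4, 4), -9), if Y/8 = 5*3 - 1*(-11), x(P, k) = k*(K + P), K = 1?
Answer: -18512/3 ≈ -6170.7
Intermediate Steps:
x(P, k) = k*(1 + P)
Y = 208 (Y = 8*(5*3 - 1*(-11)) = 8*(15 + 11) = 8*26 = 208)
d(W, C) = 208/3 (d(W, C) = (⅓)*208 = 208/3)
-89*d(x(-4, 4), -9) = -89*208/3 = -18512/3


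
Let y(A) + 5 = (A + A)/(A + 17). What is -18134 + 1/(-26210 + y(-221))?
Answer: -2852061124/157277 ≈ -18134.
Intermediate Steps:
y(A) = -5 + 2*A/(17 + A) (y(A) = -5 + (A + A)/(A + 17) = -5 + (2*A)/(17 + A) = -5 + 2*A/(17 + A))
-18134 + 1/(-26210 + y(-221)) = -18134 + 1/(-26210 + (-85 - 3*(-221))/(17 - 221)) = -18134 + 1/(-26210 + (-85 + 663)/(-204)) = -18134 + 1/(-26210 - 1/204*578) = -18134 + 1/(-26210 - 17/6) = -18134 + 1/(-157277/6) = -18134 - 6/157277 = -2852061124/157277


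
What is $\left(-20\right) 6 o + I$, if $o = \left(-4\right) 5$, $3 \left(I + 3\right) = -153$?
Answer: $2346$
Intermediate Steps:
$I = -54$ ($I = -3 + \frac{1}{3} \left(-153\right) = -3 - 51 = -54$)
$o = -20$
$\left(-20\right) 6 o + I = \left(-20\right) 6 \left(-20\right) - 54 = \left(-120\right) \left(-20\right) - 54 = 2400 - 54 = 2346$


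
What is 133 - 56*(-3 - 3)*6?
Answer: 2149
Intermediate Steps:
133 - 56*(-3 - 3)*6 = 133 - (-336)*6 = 133 - 56*(-36) = 133 + 2016 = 2149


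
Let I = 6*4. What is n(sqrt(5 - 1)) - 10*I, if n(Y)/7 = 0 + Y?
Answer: -226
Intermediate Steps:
n(Y) = 7*Y (n(Y) = 7*(0 + Y) = 7*Y)
I = 24
n(sqrt(5 - 1)) - 10*I = 7*sqrt(5 - 1) - 10*24 = 7*sqrt(4) - 240 = 7*2 - 240 = 14 - 240 = -226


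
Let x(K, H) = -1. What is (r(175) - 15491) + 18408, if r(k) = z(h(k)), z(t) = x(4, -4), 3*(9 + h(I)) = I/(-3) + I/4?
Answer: 2916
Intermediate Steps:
h(I) = -9 - I/36 (h(I) = -9 + (I/(-3) + I/4)/3 = -9 + (I*(-⅓) + I*(¼))/3 = -9 + (-I/3 + I/4)/3 = -9 + (-I/12)/3 = -9 - I/36)
z(t) = -1
r(k) = -1
(r(175) - 15491) + 18408 = (-1 - 15491) + 18408 = -15492 + 18408 = 2916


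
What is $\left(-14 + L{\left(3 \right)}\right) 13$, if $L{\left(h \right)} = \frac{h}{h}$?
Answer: $-169$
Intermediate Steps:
$L{\left(h \right)} = 1$
$\left(-14 + L{\left(3 \right)}\right) 13 = \left(-14 + 1\right) 13 = \left(-13\right) 13 = -169$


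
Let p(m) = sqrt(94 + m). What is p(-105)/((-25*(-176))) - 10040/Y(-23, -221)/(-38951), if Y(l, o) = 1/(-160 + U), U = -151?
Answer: -3122440/38951 + I*sqrt(11)/4400 ≈ -80.163 + 0.00075378*I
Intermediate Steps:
Y(l, o) = -1/311 (Y(l, o) = 1/(-160 - 151) = 1/(-311) = -1/311)
p(-105)/((-25*(-176))) - 10040/Y(-23, -221)/(-38951) = sqrt(94 - 105)/((-25*(-176))) - 10040/(-1/311)/(-38951) = sqrt(-11)/4400 - 10040*(-311)*(-1/38951) = (I*sqrt(11))*(1/4400) + 3122440*(-1/38951) = I*sqrt(11)/4400 - 3122440/38951 = -3122440/38951 + I*sqrt(11)/4400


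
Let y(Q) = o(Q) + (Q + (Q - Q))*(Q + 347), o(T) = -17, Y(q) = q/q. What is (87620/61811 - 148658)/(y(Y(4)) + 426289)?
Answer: -4594306009/13184904410 ≈ -0.34845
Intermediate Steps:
Y(q) = 1
y(Q) = -17 + Q*(347 + Q) (y(Q) = -17 + (Q + (Q - Q))*(Q + 347) = -17 + (Q + 0)*(347 + Q) = -17 + Q*(347 + Q))
(87620/61811 - 148658)/(y(Y(4)) + 426289) = (87620/61811 - 148658)/((-17 + 1² + 347*1) + 426289) = (87620*(1/61811) - 148658)/((-17 + 1 + 347) + 426289) = (87620/61811 - 148658)/(331 + 426289) = -9188612018/61811/426620 = -9188612018/61811*1/426620 = -4594306009/13184904410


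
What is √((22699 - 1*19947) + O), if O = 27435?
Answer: √30187 ≈ 173.74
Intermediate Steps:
√((22699 - 1*19947) + O) = √((22699 - 1*19947) + 27435) = √((22699 - 19947) + 27435) = √(2752 + 27435) = √30187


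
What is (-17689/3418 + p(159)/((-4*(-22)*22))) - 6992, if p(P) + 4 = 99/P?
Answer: -1227004469791/175357072 ≈ -6997.2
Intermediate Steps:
p(P) = -4 + 99/P
(-17689/3418 + p(159)/((-4*(-22)*22))) - 6992 = (-17689/3418 + (-4 + 99/159)/((-4*(-22)*22))) - 6992 = (-17689*1/3418 + (-4 + 99*(1/159))/((88*22))) - 6992 = (-17689/3418 + (-4 + 33/53)/1936) - 6992 = (-17689/3418 - 179/53*1/1936) - 6992 = (-17689/3418 - 179/102608) - 6992 = -907822367/175357072 - 6992 = -1227004469791/175357072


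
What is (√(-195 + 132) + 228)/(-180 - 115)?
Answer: -228/295 - 3*I*√7/295 ≈ -0.77288 - 0.026906*I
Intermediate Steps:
(√(-195 + 132) + 228)/(-180 - 115) = (√(-63) + 228)/(-295) = (3*I*√7 + 228)*(-1/295) = (228 + 3*I*√7)*(-1/295) = -228/295 - 3*I*√7/295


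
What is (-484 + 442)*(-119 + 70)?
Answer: 2058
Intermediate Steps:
(-484 + 442)*(-119 + 70) = -42*(-49) = 2058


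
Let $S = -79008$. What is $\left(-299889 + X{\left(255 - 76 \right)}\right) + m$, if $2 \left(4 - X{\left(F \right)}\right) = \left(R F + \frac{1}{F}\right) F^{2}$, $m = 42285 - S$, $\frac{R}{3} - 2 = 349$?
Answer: $-3019834665$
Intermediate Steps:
$R = 1053$ ($R = 6 + 3 \cdot 349 = 6 + 1047 = 1053$)
$m = 121293$ ($m = 42285 - -79008 = 42285 + 79008 = 121293$)
$X{\left(F \right)} = 4 - \frac{F^{2} \left(\frac{1}{F} + 1053 F\right)}{2}$ ($X{\left(F \right)} = 4 - \frac{\left(1053 F + \frac{1}{F}\right) F^{2}}{2} = 4 - \frac{\left(\frac{1}{F} + 1053 F\right) F^{2}}{2} = 4 - \frac{F^{2} \left(\frac{1}{F} + 1053 F\right)}{2}$)
$\left(-299889 + X{\left(255 - 76 \right)}\right) + m = \left(-299889 - \left(-4 + \frac{255 - 76}{2} + \frac{1053 \left(255 - 76\right)^{3}}{2}\right)\right) + 121293 = \left(-299889 - \left(\frac{171}{2} + \frac{6039311967}{2}\right)\right) + 121293 = \left(-299889 - 3019656069\right) + 121293 = -3019955958 + 121293 = -3019834665$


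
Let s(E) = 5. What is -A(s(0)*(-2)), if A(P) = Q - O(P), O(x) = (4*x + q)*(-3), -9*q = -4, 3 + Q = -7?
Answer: 386/3 ≈ 128.67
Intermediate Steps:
Q = -10 (Q = -3 - 7 = -10)
q = 4/9 (q = -1/9*(-4) = 4/9 ≈ 0.44444)
O(x) = -4/3 - 12*x (O(x) = (4*x + 4/9)*(-3) = (4/9 + 4*x)*(-3) = -4/3 - 12*x)
A(P) = -26/3 + 12*P (A(P) = -10 - (-4/3 - 12*P) = -10 + (4/3 + 12*P) = -26/3 + 12*P)
-A(s(0)*(-2)) = -(-26/3 + 12*(5*(-2))) = -(-26/3 + 12*(-10)) = -(-26/3 - 120) = -1*(-386/3) = 386/3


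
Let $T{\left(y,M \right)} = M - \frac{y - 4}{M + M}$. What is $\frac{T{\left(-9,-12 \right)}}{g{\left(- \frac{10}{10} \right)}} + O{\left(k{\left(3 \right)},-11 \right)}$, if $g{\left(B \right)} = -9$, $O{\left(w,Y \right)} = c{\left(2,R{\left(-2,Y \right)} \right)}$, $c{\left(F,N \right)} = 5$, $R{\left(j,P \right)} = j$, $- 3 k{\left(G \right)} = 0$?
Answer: $\frac{1381}{216} \approx 6.3935$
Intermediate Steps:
$k{\left(G \right)} = 0$ ($k{\left(G \right)} = \left(- \frac{1}{3}\right) 0 = 0$)
$T{\left(y,M \right)} = M - \frac{-4 + y}{2 M}$
$O{\left(w,Y \right)} = 5$
$\frac{T{\left(-9,-12 \right)}}{g{\left(- \frac{10}{10} \right)}} + O{\left(k{\left(3 \right)},-11 \right)} = \frac{\frac{1}{-12} \left(2 + \left(-12\right)^{2} - - \frac{9}{2}\right)}{-9} + 5 = - \frac{\left(- \frac{1}{12}\right) \left(2 + 144 + \frac{9}{2}\right)}{9} + 5 = - \frac{\left(- \frac{1}{12}\right) \frac{301}{2}}{9} + 5 = \left(- \frac{1}{9}\right) \left(- \frac{301}{24}\right) + 5 = \frac{301}{216} + 5 = \frac{1381}{216}$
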